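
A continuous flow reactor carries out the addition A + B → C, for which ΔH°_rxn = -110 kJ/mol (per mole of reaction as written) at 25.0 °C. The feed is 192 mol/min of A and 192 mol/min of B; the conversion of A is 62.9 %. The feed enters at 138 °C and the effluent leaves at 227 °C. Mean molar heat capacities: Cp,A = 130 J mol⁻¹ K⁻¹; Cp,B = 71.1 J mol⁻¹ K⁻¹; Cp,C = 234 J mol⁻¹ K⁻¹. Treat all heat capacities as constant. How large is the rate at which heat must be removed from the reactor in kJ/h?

Q_out = 543000 kJ/h

Extent of reaction ξ = 0.629 × 192 = 120.77 mol/min
Reaction term: ξ·ΔH°_rxn = 120.77 × -110 = -13284 kJ/min
Sensible, feed 138→25 °C: -4363.1 kJ/min
Outlet flows (mol/min): A 71.232, B 71.232, C 120.77
Sensible, products 25→227 °C: 8602.1 kJ/min
Q = ΔH = -9045.5 kJ/min = -150.76 kW
Heat removed = 542730 kJ/h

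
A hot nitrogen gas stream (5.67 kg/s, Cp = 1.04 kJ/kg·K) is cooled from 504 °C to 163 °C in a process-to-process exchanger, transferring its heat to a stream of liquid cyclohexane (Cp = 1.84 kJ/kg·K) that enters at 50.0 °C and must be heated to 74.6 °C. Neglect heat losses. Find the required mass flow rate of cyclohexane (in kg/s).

ṁ_c = 44.4 kg/s

Heat released by hot stream: Q = 5.67 × 1.04 × (504 − 163) = 2010.8 kJ/s
Energy balance on cold side (adiabatic exchanger): Q = ṁ_c·Cp_c·(T_c,out − T_c,in)
ṁ_c = 2010.8 / [1.84 × (74.6 − 50.0)] = 44.424 kg/s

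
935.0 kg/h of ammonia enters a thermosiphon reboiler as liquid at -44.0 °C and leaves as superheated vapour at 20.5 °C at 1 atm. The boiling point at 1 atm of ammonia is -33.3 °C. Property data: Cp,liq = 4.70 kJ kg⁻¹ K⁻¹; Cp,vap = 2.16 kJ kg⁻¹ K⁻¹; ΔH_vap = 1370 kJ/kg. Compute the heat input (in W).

liquid -44.0→-33.3 °C: 50.29 kJ/kg
vaporisation at -33.3 °C: 1370 kJ/kg
vapour -33.3→20.5 °C: 116.21 kJ/kg
Δh = 50.29 + 1370 + 116.21 = 1536.5 kJ/kg
Q = ṁ·Δh = 935.0 kg/h × 1536.5 kJ/kg = 1.4366e+06 kJ/h
|Q| = 399.06 kW = 399060 W

Q = 399000 W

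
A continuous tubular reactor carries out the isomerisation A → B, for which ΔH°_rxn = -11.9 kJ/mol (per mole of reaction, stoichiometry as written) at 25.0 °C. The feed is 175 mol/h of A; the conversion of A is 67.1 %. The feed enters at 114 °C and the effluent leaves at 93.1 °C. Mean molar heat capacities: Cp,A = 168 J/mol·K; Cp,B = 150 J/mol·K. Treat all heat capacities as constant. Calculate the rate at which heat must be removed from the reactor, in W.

Extent of reaction ξ = 0.671 × 175 = 117.43 mol/h
Reaction term: ξ·ΔH°_rxn = 117.43 × -11.9 = -1397.4 kJ/h
Sensible, feed 114→25 °C: -2616.6 kJ/h
Outlet flows (mol/h): A 57.575, B 117.43
Sensible, products 25→93.1 °C: 1858.2 kJ/h
Q = ΔH = -2155.8 kJ/h = -0.59882 kW
Heat removed = 598.82 W

Q_out = 599 W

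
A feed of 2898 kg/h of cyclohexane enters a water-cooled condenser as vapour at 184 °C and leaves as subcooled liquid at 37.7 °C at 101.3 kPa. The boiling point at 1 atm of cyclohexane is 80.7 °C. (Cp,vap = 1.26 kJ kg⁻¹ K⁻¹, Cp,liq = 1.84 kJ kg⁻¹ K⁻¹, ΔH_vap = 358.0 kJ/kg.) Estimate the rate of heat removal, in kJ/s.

vapour 184→80.7 °C: -130.16 kJ/kg
condensation at 80.7 °C: -358 kJ/kg
liquid 80.7→37.7 °C: -79.12 kJ/kg
Δh = -130.16 + -358 + -79.12 = -567.28 kJ/kg
Q = ṁ·Δh = 2898 kg/h × -567.28 kJ/kg = -1.644e+06 kJ/h
|Q| = 456.66 kW

Q_c = 457 kJ/s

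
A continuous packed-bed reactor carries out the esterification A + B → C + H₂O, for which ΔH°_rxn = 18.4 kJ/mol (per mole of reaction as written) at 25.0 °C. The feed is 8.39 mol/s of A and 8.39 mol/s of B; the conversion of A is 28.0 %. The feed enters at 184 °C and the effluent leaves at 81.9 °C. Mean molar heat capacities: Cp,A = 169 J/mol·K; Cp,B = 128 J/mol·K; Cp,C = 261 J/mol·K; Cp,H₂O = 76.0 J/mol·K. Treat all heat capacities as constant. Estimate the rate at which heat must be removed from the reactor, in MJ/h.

Q_out = 741 MJ/h

Extent of reaction ξ = 0.280 × 8.39 = 2.3492 mol/s
Reaction term: ξ·ΔH°_rxn = 2.3492 × 18.4 = 43.225 kJ/s
Sensible, feed 184→25 °C: -396.2 kJ/s
Outlet flows (mol/s): A 6.0408, B 6.0408, C 2.3492, H₂O 2.3492
Sensible, products 25→81.9 °C: 147.13 kJ/s
Q = ΔH = -205.84 kJ/s = -205.84 kW
Heat removed = 741.04 MJ/h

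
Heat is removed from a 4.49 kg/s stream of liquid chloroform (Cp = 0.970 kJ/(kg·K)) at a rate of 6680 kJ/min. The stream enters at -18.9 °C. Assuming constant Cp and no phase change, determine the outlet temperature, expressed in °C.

Q = 6680 kJ/min = 111.33 kJ/s
ΔT = Q/(ṁ·Cp) = 111.33/(4.49×0.970) = 25.563 K
T_out = -18.9 − 25.563 = -44.463 °C

T_out = -44.5 °C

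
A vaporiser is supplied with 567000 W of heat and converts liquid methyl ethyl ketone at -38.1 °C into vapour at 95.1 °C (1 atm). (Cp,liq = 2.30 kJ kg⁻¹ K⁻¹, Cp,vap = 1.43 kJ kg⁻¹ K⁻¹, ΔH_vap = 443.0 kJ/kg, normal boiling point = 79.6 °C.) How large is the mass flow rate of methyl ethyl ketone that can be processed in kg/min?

ṁ = 46.2 kg/min

Δh = 2.30×(79.6−-38.1) + 443.0 + 1.43×(95.1−79.6) = 735.88 kJ/kg
Q = 567000 W = 567 kJ/s = 34020 kJ/min
ṁ = Q/Δh = 34020 / 735.88 = 46.231 kg/min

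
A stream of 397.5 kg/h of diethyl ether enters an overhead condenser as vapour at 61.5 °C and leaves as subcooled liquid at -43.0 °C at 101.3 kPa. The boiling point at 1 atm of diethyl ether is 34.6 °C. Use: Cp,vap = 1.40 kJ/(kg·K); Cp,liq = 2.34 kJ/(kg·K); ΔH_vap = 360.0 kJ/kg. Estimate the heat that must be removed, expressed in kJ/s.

Q_c = 64.0 kJ/s

vapour 61.5→34.6 °C: -37.66 kJ/kg
condensation at 34.6 °C: -360 kJ/kg
liquid 34.6→-43.0 °C: -181.58 kJ/kg
Δh = -37.66 + -360 + -181.58 = -579.24 kJ/kg
Q = ṁ·Δh = 397.5 kg/h × -579.24 kJ/kg = -230250 kJ/h
|Q| = 63.958 kW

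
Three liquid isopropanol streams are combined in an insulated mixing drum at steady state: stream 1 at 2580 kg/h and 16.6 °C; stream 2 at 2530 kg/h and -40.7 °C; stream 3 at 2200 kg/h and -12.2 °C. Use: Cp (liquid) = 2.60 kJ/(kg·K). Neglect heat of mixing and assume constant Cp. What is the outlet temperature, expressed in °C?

T_out = -11.9 °C

Energy balance with Q = 0: Σ ṁᵢCp,ᵢ(T_out − Tᵢ) = 0
Σ ṁᵢCp,ᵢTᵢ = 2580×2.60×16.6 + 2530×2.60×-40.7 + 2200×2.60×-12.2 = -226160
Σ ṁᵢCp,ᵢ = 2580×2.60 + 2530×2.60 + 2200×2.60 = 19006
T_out = -226160 / 19006 = -11.899 °C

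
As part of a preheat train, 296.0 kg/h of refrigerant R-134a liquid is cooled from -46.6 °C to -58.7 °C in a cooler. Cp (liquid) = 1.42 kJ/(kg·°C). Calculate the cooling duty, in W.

Q_c = 1410 W

Q = ṁ·Cp·ΔT = 296.0 × 1.42 × (-58.7 − -46.6) = -5085.9 kJ/h
Converting: 5085.9 / 3600 s = 1.4127 kW
Cooling duty = 1412.7 W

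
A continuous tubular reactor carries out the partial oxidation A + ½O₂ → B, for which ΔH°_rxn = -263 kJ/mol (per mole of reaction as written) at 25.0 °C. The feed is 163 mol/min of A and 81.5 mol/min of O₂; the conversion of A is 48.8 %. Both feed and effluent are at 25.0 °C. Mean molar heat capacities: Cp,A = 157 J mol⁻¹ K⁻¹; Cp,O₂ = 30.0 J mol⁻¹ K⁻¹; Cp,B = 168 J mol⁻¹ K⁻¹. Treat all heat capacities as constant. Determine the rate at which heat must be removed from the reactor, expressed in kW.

Q_out = 349 kW

Extent of reaction ξ = 0.488 × 163 = 79.544 mol/min
Reaction term: ξ·ΔH°_rxn = 79.544 × -263 = -20920 kJ/min
Q = ΔH = -20920 kJ/min = -348.67 kW
Heat removed = 348.67 kW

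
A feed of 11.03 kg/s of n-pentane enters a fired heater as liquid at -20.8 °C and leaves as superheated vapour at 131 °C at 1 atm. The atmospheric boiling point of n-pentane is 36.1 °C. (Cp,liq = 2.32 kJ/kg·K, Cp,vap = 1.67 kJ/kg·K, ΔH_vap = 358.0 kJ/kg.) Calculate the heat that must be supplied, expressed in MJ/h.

liquid -20.8→36.1 °C: 132.01 kJ/kg
vaporisation at 36.1 °C: 358 kJ/kg
vapour 36.1→131 °C: 158.48 kJ/kg
Δh = 132.01 + 358 + 158.48 = 648.49 kJ/kg
Q = ṁ·Δh = 11.03 kg/s × 648.49 kJ/kg = 7152.9 kJ/s
|Q| = 7152.9 kW = 25750 MJ/h

Q = 25800 MJ/h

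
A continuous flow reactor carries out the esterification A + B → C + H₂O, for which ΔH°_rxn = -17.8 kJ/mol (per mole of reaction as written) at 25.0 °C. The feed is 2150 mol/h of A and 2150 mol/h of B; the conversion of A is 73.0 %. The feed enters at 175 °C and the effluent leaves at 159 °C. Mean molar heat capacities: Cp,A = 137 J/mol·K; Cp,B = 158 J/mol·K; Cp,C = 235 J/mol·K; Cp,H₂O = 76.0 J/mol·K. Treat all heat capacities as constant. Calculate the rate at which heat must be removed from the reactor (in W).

Q_out = 9640 W

Extent of reaction ξ = 0.730 × 2150 = 1569.5 mol/h
Reaction term: ξ·ΔH°_rxn = 1569.5 × -17.8 = -27937 kJ/h
Sensible, feed 175→25 °C: -95138 kJ/h
Outlet flows (mol/h): A 580.5, B 580.5, C 1569.5, H₂O 1569.5
Sensible, products 25→159 °C: 88355 kJ/h
Q = ΔH = -34720 kJ/h = -9.6445 kW
Heat removed = 9644.5 W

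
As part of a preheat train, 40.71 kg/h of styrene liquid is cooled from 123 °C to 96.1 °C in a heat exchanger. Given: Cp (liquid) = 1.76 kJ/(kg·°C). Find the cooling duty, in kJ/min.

Q_c = 32.1 kJ/min

Q = ṁ·Cp·ΔT = 40.71 × 1.76 × (96.1 − 123) = -1927.4 kJ/h
Converting: 1927.4 / 3600 s = 0.53538 kW
Cooling duty = 32.123 kJ/min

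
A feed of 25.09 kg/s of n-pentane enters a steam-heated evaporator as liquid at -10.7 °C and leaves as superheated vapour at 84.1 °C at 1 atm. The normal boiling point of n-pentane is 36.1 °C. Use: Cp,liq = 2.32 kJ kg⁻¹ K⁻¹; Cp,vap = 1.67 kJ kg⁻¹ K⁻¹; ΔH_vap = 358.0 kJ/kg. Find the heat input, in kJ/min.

liquid -10.7→36.1 °C: 108.58 kJ/kg
vaporisation at 36.1 °C: 358 kJ/kg
vapour 36.1→84.1 °C: 80.16 kJ/kg
Δh = 108.58 + 358 + 80.16 = 546.74 kJ/kg
Q = ṁ·Δh = 25.09 kg/s × 546.74 kJ/kg = 13718 kJ/s
|Q| = 13718 kW = 823060 kJ/min

Q = 823000 kJ/min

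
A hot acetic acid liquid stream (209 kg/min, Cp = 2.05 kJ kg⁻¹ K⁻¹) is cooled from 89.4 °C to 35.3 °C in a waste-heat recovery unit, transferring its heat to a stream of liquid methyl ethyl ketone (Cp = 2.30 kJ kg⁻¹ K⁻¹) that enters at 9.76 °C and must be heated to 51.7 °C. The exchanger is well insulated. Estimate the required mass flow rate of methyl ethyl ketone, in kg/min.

ṁ_c = 240 kg/min

Heat released by hot stream: Q = 209 × 2.05 × (89.4 − 35.3) = 23179 kJ/min
Energy balance on cold side (adiabatic exchanger): Q = ṁ_c·Cp_c·(T_c,out − T_c,in)
ṁ_c = 23179 / [2.30 × (51.7 − 9.76)] = 240.29 kg/min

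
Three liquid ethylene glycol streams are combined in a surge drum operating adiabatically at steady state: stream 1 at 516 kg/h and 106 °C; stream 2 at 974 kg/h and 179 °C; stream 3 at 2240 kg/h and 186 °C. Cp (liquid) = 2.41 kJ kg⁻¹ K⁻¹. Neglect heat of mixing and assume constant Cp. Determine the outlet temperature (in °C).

No heat crosses the boundary, so H_out = H_in.
Σ ṁᵢCp,ᵢTᵢ = 516×2.41×106 + 974×2.41×179 + 2240×2.41×186 = 1.5561e+06
Σ ṁᵢCp,ᵢ = 516×2.41 + 974×2.41 + 2240×2.41 = 8989.3
T_out = 1.5561e+06 / 8989.3 = 173.11 °C

T_out = 173 °C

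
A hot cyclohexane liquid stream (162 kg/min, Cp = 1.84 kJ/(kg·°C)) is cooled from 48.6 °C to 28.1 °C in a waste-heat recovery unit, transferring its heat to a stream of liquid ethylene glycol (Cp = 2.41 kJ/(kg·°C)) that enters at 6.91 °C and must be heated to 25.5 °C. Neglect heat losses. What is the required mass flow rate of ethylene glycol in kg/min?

Heat released by hot stream: Q = 162 × 1.84 × (48.6 − 28.1) = 6110.6 kJ/min
Energy balance on cold side (adiabatic exchanger): Q = ṁ_c·Cp_c·(T_c,out − T_c,in)
ṁ_c = 6110.6 / [2.41 × (25.5 − 6.91)] = 136.39 kg/min

ṁ_c = 136 kg/min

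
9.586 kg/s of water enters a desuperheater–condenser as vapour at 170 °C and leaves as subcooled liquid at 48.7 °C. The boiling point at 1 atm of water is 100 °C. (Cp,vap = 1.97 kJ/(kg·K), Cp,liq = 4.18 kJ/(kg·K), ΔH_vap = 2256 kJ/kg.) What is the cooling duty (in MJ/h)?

Q_c = 90000 MJ/h

vapour 170→100 °C: -137.9 kJ/kg
condensation at 100 °C: -2256 kJ/kg
liquid 100→48.7 °C: -214.43 kJ/kg
Δh = -137.9 + -2256 + -214.43 = -2608.3 kJ/kg
Q = ṁ·Δh = 9.586 kg/s × -2608.3 kJ/kg = -25003 kJ/s
|Q| = 25003 kW = 90013 MJ/h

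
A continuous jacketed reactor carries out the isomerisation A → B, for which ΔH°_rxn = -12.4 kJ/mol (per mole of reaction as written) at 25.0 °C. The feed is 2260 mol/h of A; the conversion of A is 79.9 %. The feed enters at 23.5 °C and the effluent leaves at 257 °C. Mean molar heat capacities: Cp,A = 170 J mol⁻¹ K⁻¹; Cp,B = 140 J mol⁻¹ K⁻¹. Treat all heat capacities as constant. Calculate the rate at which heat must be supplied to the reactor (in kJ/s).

Q_in = 15.2 kJ/s

Extent of reaction ξ = 0.799 × 2260 = 1805.7 mol/h
Reaction term: ξ·ΔH°_rxn = 1805.7 × -12.4 = -22391 kJ/h
Sensible, feed 23.5→25 °C: 576.3 kJ/h
Outlet flows (mol/h): A 454.26, B 1805.7
Sensible, products 25→257 °C: 76566 kJ/h
Q = ΔH = 54752 kJ/h = 15.209 kW
Heat supplied = 15.209 kJ/s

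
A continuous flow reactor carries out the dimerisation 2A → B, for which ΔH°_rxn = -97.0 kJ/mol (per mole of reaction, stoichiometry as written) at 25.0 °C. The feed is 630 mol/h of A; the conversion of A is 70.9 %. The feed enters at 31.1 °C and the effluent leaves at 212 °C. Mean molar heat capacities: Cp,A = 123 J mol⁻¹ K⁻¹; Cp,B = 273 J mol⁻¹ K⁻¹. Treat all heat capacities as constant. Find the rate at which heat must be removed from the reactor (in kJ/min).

Extent of reaction ξ = 0.709 × 630 / 2 = 223.33 mol/h
Reaction term: ξ·ΔH°_rxn = 223.33 × -97.0 = -21663 kJ/h
Sensible, feed 31.1→25 °C: -472.69 kJ/h
Outlet flows (mol/h): A 183.33, B 223.33
Sensible, products 25→212 °C: 15618 kJ/h
Q = ΔH = -6517.9 kJ/h = -1.8105 kW
Heat removed = 108.63 kJ/min

Q_out = 109 kJ/min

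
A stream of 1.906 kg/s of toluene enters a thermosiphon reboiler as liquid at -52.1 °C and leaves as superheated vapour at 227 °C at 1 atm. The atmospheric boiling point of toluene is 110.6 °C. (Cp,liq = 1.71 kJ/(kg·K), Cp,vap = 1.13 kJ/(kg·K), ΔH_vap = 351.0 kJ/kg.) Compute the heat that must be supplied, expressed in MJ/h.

Q = 5220 MJ/h

liquid -52.1→110.6 °C: 278.22 kJ/kg
vaporisation at 110.6 °C: 351 kJ/kg
vapour 110.6→227 °C: 131.53 kJ/kg
Δh = 278.22 + 351 + 131.53 = 760.75 kJ/kg
Q = ṁ·Δh = 1.906 kg/s × 760.75 kJ/kg = 1450 kJ/s
|Q| = 1450 kW = 5220 MJ/h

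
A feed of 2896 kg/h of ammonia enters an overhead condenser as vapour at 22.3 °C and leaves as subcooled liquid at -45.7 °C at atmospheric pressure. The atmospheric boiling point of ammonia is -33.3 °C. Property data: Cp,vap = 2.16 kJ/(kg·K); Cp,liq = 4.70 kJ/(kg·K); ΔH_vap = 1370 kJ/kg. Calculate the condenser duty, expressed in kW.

Q_c = 1250 kW

vapour 22.3→-33.3 °C: -120.1 kJ/kg
condensation at -33.3 °C: -1370 kJ/kg
liquid -33.3→-45.7 °C: -58.28 kJ/kg
Δh = -120.1 + -1370 + -58.28 = -1548.4 kJ/kg
Q = ṁ·Δh = 2896 kg/h × -1548.4 kJ/kg = -4.4841e+06 kJ/h
|Q| = 1245.6 kW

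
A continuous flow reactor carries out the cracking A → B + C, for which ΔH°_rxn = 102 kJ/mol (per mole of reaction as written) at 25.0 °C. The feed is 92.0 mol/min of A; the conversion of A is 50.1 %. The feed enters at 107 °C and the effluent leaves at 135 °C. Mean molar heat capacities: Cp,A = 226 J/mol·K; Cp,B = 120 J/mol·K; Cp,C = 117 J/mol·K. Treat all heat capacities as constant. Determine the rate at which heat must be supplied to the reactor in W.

Extent of reaction ξ = 0.501 × 92.0 = 46.092 mol/min
Reaction term: ξ·ΔH°_rxn = 46.092 × 102 = 4701.4 kJ/min
Sensible, feed 107→25 °C: -1704.9 kJ/min
Outlet flows (mol/min): A 45.908, B 46.092, C 46.092
Sensible, products 25→135 °C: 2342.9 kJ/min
Q = ΔH = 5339.3 kJ/min = 88.989 kW
Heat supplied = 88989 W

Q_in = 89000 W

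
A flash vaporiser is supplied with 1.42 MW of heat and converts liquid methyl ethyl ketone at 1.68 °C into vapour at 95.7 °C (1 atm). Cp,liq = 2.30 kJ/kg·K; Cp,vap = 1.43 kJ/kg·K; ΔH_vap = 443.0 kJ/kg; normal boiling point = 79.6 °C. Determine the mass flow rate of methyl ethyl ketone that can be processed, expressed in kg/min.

ṁ = 132 kg/min

Δh = 2.30×(79.6−1.68) + 443.0 + 1.43×(95.7−79.6) = 645.24 kJ/kg
Q = 1.42 MW = 1420 kJ/s = 85200 kJ/min
ṁ = Q/Δh = 85200 / 645.24 = 132.04 kg/min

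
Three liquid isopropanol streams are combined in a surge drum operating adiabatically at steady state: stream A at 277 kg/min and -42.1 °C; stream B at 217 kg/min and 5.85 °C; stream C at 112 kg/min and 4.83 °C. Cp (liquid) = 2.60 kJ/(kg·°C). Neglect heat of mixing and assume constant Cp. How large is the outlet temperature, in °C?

T_out = -16.3 °C

No heat crosses the boundary, so H_out = H_in.
Σ ṁᵢCp,ᵢTᵢ = 277×2.60×-42.1 + 217×2.60×5.85 + 112×2.60×4.83 = -25613
Σ ṁᵢCp,ᵢ = 277×2.60 + 217×2.60 + 112×2.60 = 1575.6
T_out = -25613 / 1575.6 = -16.256 °C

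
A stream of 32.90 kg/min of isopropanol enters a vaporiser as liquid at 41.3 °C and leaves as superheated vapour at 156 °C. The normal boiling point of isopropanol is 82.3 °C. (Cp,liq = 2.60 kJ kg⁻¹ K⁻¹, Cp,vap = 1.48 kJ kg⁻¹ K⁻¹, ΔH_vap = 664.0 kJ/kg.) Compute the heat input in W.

liquid 41.3→82.3 °C: 106.6 kJ/kg
vaporisation at 82.3 °C: 664 kJ/kg
vapour 82.3→156 °C: 109.08 kJ/kg
Δh = 106.6 + 664 + 109.08 = 879.68 kJ/kg
Q = ṁ·Δh = 32.90 kg/min × 879.68 kJ/kg = 28941 kJ/min
|Q| = 482.36 kW = 482360 W

Q = 482000 W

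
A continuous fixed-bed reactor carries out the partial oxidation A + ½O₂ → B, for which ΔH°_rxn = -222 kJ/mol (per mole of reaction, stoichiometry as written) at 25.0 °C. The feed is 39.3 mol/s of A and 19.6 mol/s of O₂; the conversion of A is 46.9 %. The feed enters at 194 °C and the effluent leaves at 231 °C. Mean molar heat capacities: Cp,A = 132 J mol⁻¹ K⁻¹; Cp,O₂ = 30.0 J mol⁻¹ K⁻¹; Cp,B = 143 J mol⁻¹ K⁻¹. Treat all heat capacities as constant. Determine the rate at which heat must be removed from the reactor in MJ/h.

Extent of reaction ξ = 0.469 × 39.3 = 18.432 mol/s
Reaction term: ξ·ΔH°_rxn = 18.432 × -222 = -4091.8 kJ/s
Sensible, feed 194→25 °C: -976.08 kJ/s
Outlet flows (mol/s): A 20.868, O₂ 10.384, B 18.432
Sensible, products 25→231 °C: 1174.6 kJ/s
Q = ΔH = -3893.3 kJ/s = -3893.3 kW
Heat removed = 14016 MJ/h

Q_out = 14000 MJ/h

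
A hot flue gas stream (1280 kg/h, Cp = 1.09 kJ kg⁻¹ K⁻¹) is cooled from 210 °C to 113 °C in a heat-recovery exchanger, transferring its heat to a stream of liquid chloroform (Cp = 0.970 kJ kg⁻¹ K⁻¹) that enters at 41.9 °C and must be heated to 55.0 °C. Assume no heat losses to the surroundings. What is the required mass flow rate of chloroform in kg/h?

ṁ_c = 10700 kg/h

Heat released by hot stream: Q = 1280 × 1.09 × (210 − 113) = 135330 kJ/h
Energy balance on cold side (adiabatic exchanger): Q = ṁ_c·Cp_c·(T_c,out − T_c,in)
ṁ_c = 135330 / [0.970 × (55.0 − 41.9)] = 10650 kg/h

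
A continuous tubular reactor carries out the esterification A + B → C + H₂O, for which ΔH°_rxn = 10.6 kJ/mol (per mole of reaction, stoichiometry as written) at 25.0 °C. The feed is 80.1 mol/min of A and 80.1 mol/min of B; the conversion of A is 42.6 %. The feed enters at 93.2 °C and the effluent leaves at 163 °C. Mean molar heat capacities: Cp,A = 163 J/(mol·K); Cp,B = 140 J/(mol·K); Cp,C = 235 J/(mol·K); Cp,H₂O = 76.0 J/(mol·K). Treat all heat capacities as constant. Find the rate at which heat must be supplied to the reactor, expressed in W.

Extent of reaction ξ = 0.426 × 80.1 = 34.123 mol/min
Reaction term: ξ·ΔH°_rxn = 34.123 × 10.6 = 361.7 kJ/min
Sensible, feed 93.2→25 °C: -1655.2 kJ/min
Outlet flows (mol/min): A 45.977, B 45.977, C 34.123, H₂O 34.123
Sensible, products 25→163 °C: 3387 kJ/min
Q = ΔH = 2093.4 kJ/min = 34.891 kW
Heat supplied = 34891 W

Q_in = 34900 W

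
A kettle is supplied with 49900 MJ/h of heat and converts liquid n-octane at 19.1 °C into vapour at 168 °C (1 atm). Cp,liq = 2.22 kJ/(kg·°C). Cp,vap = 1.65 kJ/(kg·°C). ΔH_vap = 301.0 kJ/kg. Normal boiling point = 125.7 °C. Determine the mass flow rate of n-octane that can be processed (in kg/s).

ṁ = 22.8 kg/s

Δh = 2.22×(125.7−19.1) + 301.0 + 1.65×(168−125.7) = 607.45 kJ/kg
Q = 49900 MJ/h = 13861 kJ/s = 13861 kJ/s
ṁ = Q/Δh = 13861 / 607.45 = 22.819 kg/s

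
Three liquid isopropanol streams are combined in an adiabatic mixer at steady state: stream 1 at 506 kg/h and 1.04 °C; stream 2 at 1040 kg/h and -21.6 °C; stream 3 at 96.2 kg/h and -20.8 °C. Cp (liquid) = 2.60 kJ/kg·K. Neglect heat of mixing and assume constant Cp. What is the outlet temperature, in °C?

Energy balance with Q = 0: Σ ṁᵢCp,ᵢ(T_out − Tᵢ) = 0
Σ ṁᵢCp,ᵢTᵢ = 506×2.60×1.04 + 1040×2.60×-21.6 + 96.2×2.60×-20.8 = -62241
Σ ṁᵢCp,ᵢ = 506×2.60 + 1040×2.60 + 96.2×2.60 = 4269.7
T_out = -62241 / 4269.7 = -14.577 °C

T_out = -14.6 °C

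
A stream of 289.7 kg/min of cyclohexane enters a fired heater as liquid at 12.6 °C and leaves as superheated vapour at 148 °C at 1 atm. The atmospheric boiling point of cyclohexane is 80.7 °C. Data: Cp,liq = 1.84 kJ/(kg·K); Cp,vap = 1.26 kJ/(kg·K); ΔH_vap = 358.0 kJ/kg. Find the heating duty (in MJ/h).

liquid 12.6→80.7 °C: 125.3 kJ/kg
vaporisation at 80.7 °C: 358 kJ/kg
vapour 80.7→148 °C: 84.798 kJ/kg
Δh = 125.3 + 358 + 84.798 = 568.1 kJ/kg
Q = ṁ·Δh = 289.7 kg/min × 568.1 kJ/kg = 164580 kJ/min
|Q| = 2743 kW = 9874.7 MJ/h

Q = 9870 MJ/h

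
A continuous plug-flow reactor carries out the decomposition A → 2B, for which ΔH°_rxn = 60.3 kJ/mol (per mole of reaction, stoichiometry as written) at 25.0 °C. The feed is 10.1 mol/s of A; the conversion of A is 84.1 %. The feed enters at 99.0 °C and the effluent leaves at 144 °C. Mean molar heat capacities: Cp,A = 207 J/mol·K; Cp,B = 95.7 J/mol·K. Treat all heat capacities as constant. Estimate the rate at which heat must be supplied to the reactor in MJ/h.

Extent of reaction ξ = 0.841 × 10.1 = 8.4941 mol/s
Reaction term: ξ·ΔH°_rxn = 8.4941 × 60.3 = 512.19 kJ/s
Sensible, feed 99.0→25 °C: -154.71 kJ/s
Outlet flows (mol/s): A 1.6059, B 16.988
Sensible, products 25→144 °C: 233.02 kJ/s
Q = ΔH = 590.51 kJ/s = 590.51 kW
Heat supplied = 2125.8 MJ/h

Q_in = 2130 MJ/h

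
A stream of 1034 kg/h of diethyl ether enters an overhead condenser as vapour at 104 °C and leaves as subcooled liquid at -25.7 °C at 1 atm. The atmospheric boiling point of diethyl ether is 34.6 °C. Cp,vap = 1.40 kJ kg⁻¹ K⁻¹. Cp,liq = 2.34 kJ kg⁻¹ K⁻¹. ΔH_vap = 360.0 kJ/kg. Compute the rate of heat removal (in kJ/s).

vapour 104→34.6 °C: -97.16 kJ/kg
condensation at 34.6 °C: -360 kJ/kg
liquid 34.6→-25.7 °C: -141.1 kJ/kg
Δh = -97.16 + -360 + -141.1 = -598.26 kJ/kg
Q = ṁ·Δh = 1034 kg/h × -598.26 kJ/kg = -618600 kJ/h
|Q| = 171.83 kW

Q_c = 172 kJ/s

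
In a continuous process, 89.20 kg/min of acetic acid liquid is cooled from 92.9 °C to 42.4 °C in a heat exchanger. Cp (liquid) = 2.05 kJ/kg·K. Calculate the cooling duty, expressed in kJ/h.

Q = ṁ·Cp·ΔT = 89.20 × 2.05 × (42.4 − 92.9) = -9234.4 kJ/min
Converting: 9234.4 / 60 s = 153.91 kW
Cooling duty = 554070 kJ/h

Q_c = 554000 kJ/h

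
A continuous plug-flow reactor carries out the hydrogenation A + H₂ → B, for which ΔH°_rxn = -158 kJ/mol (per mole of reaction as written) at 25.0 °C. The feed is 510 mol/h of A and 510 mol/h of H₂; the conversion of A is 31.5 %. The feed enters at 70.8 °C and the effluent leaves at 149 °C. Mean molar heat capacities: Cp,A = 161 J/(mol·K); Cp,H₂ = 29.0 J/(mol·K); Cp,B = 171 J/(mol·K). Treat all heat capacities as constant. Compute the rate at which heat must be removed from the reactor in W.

Extent of reaction ξ = 0.315 × 510 = 160.65 mol/h
Reaction term: ξ·ΔH°_rxn = 160.65 × -158 = -25383 kJ/h
Sensible, feed 70.8→25 °C: -4438 kJ/h
Outlet flows (mol/h): A 349.35, H₂ 349.35, B 160.65
Sensible, products 25→149 °C: 11637 kJ/h
Q = ΔH = -18184 kJ/h = -5.051 kW
Heat removed = 5051 W

Q_out = 5050 W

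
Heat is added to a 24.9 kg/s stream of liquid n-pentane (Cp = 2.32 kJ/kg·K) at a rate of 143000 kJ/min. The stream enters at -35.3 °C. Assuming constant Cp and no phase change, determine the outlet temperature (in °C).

Q = 143000 kJ/min = 2383.3 kJ/s
ΔT = Q/(ṁ·Cp) = 2383.3/(24.9×2.32) = 41.257 K
T_out = -35.3 + 41.257 = 5.957 °C

T_out = 5.96 °C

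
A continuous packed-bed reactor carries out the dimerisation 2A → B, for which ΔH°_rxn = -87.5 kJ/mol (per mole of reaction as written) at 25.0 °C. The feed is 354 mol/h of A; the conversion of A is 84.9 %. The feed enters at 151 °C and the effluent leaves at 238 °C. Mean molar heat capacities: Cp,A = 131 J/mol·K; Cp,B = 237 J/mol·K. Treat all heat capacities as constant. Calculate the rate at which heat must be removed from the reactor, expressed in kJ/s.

Q_out = 2.75 kJ/s

Extent of reaction ξ = 0.849 × 354 / 2 = 150.27 mol/h
Reaction term: ξ·ΔH°_rxn = 150.27 × -87.5 = -13149 kJ/h
Sensible, feed 151→25 °C: -5843.1 kJ/h
Outlet flows (mol/h): A 53.454, B 150.27
Sensible, products 25→238 °C: 9077.5 kJ/h
Q = ΔH = -9914.6 kJ/h = -2.754 kW
Heat removed = 2.754 kJ/s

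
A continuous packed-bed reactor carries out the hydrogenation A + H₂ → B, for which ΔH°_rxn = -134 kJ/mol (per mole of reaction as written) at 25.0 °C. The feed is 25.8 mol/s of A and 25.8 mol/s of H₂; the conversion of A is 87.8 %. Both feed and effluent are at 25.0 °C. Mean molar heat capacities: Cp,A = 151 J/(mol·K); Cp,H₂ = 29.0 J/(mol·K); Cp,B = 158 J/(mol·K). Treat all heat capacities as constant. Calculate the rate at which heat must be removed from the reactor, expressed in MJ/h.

Q_out = 10900 MJ/h

Extent of reaction ξ = 0.878 × 25.8 = 22.652 mol/s
Reaction term: ξ·ΔH°_rxn = 22.652 × -134 = -3035.4 kJ/s
Q = ΔH = -3035.4 kJ/s = -3035.4 kW
Heat removed = 10928 MJ/h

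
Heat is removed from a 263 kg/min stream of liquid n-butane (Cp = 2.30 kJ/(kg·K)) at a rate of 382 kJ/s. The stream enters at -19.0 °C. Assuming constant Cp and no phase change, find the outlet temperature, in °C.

T_out = -56.9 °C

Q = 382 kJ/s = 22920 kJ/min
ΔT = Q/(ṁ·Cp) = 22920/(263×2.30) = 37.891 K
T_out = -19.0 − 37.891 = -56.891 °C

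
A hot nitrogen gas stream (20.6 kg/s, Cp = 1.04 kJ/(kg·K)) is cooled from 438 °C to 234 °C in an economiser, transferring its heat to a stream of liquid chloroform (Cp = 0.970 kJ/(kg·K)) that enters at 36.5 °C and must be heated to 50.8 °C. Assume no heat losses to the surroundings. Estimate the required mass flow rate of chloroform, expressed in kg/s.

ṁ_c = 315 kg/s

Heat released by hot stream: Q = 20.6 × 1.04 × (438 − 234) = 4370.5 kJ/s
Energy balance on cold side (adiabatic exchanger): Q = ṁ_c·Cp_c·(T_c,out − T_c,in)
ṁ_c = 4370.5 / [0.970 × (50.8 − 36.5)] = 315.08 kg/s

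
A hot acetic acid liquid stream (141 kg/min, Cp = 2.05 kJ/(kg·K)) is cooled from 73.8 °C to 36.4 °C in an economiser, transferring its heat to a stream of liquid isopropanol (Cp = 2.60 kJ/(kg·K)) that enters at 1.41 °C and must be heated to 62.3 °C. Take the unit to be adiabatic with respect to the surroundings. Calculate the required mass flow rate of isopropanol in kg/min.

Heat released by hot stream: Q = 141 × 2.05 × (73.8 − 36.4) = 10810 kJ/min
Energy balance on cold side (adiabatic exchanger): Q = ṁ_c·Cp_c·(T_c,out − T_c,in)
ṁ_c = 10810 / [2.60 × (62.3 − 1.41)] = 68.285 kg/min

ṁ_c = 68.3 kg/min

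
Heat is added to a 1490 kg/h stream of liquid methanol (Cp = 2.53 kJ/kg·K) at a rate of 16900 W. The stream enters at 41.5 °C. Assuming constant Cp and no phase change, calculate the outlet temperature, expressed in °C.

T_out = 57.6 °C

Q = 16900 W = 60840 kJ/h
ΔT = Q/(ṁ·Cp) = 60840/(1490×2.53) = 16.139 K
T_out = 41.5 + 16.139 = 57.639 °C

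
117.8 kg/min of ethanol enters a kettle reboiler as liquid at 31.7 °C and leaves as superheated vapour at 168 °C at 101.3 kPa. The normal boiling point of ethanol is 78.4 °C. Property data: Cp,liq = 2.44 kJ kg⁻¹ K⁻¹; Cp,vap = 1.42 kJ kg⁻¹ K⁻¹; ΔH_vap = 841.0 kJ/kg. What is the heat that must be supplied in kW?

Q = 2120 kW

liquid 31.7→78.4 °C: 113.95 kJ/kg
vaporisation at 78.4 °C: 841 kJ/kg
vapour 78.4→168 °C: 127.23 kJ/kg
Δh = 113.95 + 841 + 127.23 = 1082.2 kJ/kg
Q = ṁ·Δh = 117.8 kg/min × 1082.2 kJ/kg = 127480 kJ/min
|Q| = 2124.7 kW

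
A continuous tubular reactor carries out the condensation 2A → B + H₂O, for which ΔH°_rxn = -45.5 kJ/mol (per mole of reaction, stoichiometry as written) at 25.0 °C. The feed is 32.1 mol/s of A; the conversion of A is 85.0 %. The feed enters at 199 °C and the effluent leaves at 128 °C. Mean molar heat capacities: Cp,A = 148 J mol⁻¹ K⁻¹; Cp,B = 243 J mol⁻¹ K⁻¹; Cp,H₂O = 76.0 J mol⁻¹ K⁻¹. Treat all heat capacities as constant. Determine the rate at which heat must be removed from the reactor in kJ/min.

Q_out = 55500 kJ/min

Extent of reaction ξ = 0.850 × 32.1 / 2 = 13.643 mol/s
Reaction term: ξ·ΔH°_rxn = 13.643 × -45.5 = -620.73 kJ/s
Sensible, feed 199→25 °C: -826.64 kJ/s
Outlet flows (mol/s): A 4.815, B 13.643, H₂O 13.643
Sensible, products 25→128 °C: 521.65 kJ/s
Q = ΔH = -925.72 kJ/s = -925.72 kW
Heat removed = 55543 kJ/min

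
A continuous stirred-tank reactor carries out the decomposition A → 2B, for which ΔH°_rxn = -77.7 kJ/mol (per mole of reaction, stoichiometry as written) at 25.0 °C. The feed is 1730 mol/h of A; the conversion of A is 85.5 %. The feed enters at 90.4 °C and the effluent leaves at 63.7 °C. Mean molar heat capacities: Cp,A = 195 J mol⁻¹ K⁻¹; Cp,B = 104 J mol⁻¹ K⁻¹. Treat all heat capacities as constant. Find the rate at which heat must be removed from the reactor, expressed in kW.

Q_out = 34.2 kW

Extent of reaction ξ = 0.855 × 1730 = 1479.1 mol/h
Reaction term: ξ·ΔH°_rxn = 1479.1 × -77.7 = -114930 kJ/h
Sensible, feed 90.4→25 °C: -22063 kJ/h
Outlet flows (mol/h): A 250.85, B 2958.3
Sensible, products 25→63.7 °C: 13800 kJ/h
Q = ΔH = -123190 kJ/h = -34.22 kW
Heat removed = 34.22 kW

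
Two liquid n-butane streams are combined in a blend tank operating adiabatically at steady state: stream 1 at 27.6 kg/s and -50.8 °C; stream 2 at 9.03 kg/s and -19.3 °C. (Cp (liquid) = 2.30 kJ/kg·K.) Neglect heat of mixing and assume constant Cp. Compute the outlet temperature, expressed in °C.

Adiabatic, steady state ⇒ Σ ṁᵢCp,ᵢ(T_out − Tᵢ) = 0
T_out = Σ ṁᵢCp,ᵢTᵢ / Σ ṁᵢCp,ᵢ
      = -3625.6 / 84.249 = -43.035 °C

T_out = -43.0 °C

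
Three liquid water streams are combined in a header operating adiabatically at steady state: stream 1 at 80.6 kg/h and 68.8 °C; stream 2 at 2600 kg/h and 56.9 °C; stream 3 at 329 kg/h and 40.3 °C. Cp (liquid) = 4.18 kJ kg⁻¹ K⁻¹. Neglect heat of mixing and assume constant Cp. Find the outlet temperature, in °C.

No heat crosses the boundary, so H_out = H_in.
T_out = Σ ṁᵢCp,ᵢTᵢ / Σ ṁᵢCp,ᵢ
      = 696990 / 12580 = 55.404 °C

T_out = 55.4 °C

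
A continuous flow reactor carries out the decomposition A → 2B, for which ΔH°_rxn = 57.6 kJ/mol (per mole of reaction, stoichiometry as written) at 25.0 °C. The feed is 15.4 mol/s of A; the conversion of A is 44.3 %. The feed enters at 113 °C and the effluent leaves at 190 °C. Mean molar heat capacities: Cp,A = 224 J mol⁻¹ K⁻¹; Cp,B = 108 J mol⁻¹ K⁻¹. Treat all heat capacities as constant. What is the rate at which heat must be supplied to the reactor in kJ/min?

Extent of reaction ξ = 0.443 × 15.4 = 6.8222 mol/s
Reaction term: ξ·ΔH°_rxn = 6.8222 × 57.6 = 392.96 kJ/s
Sensible, feed 113→25 °C: -303.56 kJ/s
Outlet flows (mol/s): A 8.5778, B 13.644
Sensible, products 25→190 °C: 560.18 kJ/s
Q = ΔH = 649.57 kJ/s = 649.57 kW
Heat supplied = 38974 kJ/min

Q_in = 39000 kJ/min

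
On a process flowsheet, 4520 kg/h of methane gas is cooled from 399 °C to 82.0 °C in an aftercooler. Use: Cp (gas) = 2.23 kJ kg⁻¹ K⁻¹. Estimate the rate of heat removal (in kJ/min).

Q = ṁ·Cp·ΔT = 4520 × 2.23 × (82.0 − 399) = -3.1952e+06 kJ/h
Converting: 3.1952e+06 / 3600 s = 887.56 kW
Cooling duty = 53254 kJ/min

Q_c = 53300 kJ/min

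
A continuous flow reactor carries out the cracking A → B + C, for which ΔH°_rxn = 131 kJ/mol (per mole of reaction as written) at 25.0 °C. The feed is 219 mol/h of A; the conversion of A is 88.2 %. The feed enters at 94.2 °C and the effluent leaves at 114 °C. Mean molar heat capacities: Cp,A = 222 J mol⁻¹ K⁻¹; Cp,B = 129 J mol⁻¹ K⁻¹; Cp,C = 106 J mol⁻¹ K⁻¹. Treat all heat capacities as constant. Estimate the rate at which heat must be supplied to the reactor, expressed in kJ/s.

Extent of reaction ξ = 0.882 × 219 = 193.16 mol/h
Reaction term: ξ·ΔH°_rxn = 193.16 × 131 = 25304 kJ/h
Sensible, feed 94.2→25 °C: -3364.4 kJ/h
Outlet flows (mol/h): A 25.842, B 193.16, C 193.16
Sensible, products 25→114 °C: 4550.5 kJ/h
Q = ΔH = 26490 kJ/h = 7.3583 kW
Heat supplied = 7.3583 kJ/s

Q_in = 7.36 kJ/s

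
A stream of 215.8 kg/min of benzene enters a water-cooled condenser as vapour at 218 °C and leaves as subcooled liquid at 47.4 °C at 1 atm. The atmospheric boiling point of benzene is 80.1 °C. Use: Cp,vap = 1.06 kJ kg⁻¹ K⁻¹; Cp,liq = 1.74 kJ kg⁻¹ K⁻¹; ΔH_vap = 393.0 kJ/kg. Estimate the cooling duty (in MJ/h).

Q_c = 7720 MJ/h

vapour 218→80.1 °C: -146.17 kJ/kg
condensation at 80.1 °C: -393 kJ/kg
liquid 80.1→47.4 °C: -56.898 kJ/kg
Δh = -146.17 + -393 + -56.898 = -596.07 kJ/kg
Q = ṁ·Δh = 215.8 kg/min × -596.07 kJ/kg = -128630 kJ/min
|Q| = 2143.9 kW = 7717.9 MJ/h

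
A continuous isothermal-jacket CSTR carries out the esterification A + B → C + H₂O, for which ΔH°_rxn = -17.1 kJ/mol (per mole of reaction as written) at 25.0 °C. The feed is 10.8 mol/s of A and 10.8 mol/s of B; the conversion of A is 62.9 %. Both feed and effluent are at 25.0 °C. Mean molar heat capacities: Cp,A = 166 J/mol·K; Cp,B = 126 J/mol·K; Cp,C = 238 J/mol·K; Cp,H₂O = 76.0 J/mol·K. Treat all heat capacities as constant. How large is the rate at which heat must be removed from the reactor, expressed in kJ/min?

Extent of reaction ξ = 0.629 × 10.8 = 6.7932 mol/s
Reaction term: ξ·ΔH°_rxn = 6.7932 × -17.1 = -116.16 kJ/s
Q = ΔH = -116.16 kJ/s = -116.16 kW
Heat removed = 6969.8 kJ/min

Q_out = 6970 kJ/min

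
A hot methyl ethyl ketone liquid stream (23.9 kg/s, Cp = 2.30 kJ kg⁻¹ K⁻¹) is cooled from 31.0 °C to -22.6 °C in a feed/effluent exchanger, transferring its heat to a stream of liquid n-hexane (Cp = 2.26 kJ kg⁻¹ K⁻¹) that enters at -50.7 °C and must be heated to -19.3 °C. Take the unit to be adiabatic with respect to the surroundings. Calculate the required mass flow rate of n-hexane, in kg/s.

ṁ_c = 41.5 kg/s

Heat released by hot stream: Q = 23.9 × 2.30 × (31.0 − -22.6) = 2946.4 kJ/s
Energy balance on cold side (adiabatic exchanger): Q = ṁ_c·Cp_c·(T_c,out − T_c,in)
ṁ_c = 2946.4 / [2.26 × (-19.3 − -50.7)] = 41.52 kg/s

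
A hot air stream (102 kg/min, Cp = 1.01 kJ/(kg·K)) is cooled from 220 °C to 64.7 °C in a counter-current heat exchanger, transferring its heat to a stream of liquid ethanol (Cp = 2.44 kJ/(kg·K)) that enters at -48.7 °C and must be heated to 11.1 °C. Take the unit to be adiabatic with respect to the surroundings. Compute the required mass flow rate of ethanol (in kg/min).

ṁ_c = 110 kg/min

Heat released by hot stream: Q = 102 × 1.01 × (220 − 64.7) = 15999 kJ/min
Energy balance on cold side (adiabatic exchanger): Q = ṁ_c·Cp_c·(T_c,out − T_c,in)
ṁ_c = 15999 / [2.44 × (11.1 − -48.7)] = 109.65 kg/min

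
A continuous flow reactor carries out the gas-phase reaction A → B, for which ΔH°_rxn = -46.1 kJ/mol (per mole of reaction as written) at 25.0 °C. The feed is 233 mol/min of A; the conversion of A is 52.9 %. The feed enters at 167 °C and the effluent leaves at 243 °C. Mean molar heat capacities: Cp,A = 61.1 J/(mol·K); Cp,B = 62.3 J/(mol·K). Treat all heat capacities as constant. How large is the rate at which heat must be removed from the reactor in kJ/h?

Extent of reaction ξ = 0.529 × 233 = 123.26 mol/min
Reaction term: ξ·ΔH°_rxn = 123.26 × -46.1 = -5682.1 kJ/min
Sensible, feed 167→25 °C: -2021.6 kJ/min
Outlet flows (mol/min): A 109.74, B 123.26
Sensible, products 25→243 °C: 3135.8 kJ/min
Q = ΔH = -4567.9 kJ/min = -76.132 kW
Heat removed = 274080 kJ/h

Q_out = 274000 kJ/h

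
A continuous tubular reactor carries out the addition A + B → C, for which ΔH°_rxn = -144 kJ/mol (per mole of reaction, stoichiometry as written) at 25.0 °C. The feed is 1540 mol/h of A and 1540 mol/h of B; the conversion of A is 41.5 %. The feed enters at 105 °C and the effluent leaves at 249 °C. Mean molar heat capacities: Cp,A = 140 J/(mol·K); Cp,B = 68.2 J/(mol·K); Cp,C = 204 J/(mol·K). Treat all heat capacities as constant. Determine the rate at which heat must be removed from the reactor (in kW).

Q_out = 12.9 kW

Extent of reaction ξ = 0.415 × 1540 = 639.1 mol/h
Reaction term: ξ·ΔH°_rxn = 639.1 × -144 = -92030 kJ/h
Sensible, feed 105→25 °C: -25650 kJ/h
Outlet flows (mol/h): A 900.9, B 900.9, C 639.1
Sensible, products 25→249 °C: 71219 kJ/h
Q = ΔH = -46461 kJ/h = -12.906 kW
Heat removed = 12.906 kW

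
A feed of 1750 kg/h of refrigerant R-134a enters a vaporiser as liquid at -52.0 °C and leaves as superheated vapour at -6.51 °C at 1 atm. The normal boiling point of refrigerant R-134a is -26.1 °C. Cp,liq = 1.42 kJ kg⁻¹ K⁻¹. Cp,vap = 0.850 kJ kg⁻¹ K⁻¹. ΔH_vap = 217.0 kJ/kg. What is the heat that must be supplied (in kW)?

Q = 131 kW

liquid -52.0→-26.1 °C: 36.778 kJ/kg
vaporisation at -26.1 °C: 217 kJ/kg
vapour -26.1→-6.51 °C: 16.652 kJ/kg
Δh = 36.778 + 217 + 16.652 = 270.43 kJ/kg
Q = ṁ·Δh = 1750 kg/h × 270.43 kJ/kg = 473250 kJ/h
|Q| = 131.46 kW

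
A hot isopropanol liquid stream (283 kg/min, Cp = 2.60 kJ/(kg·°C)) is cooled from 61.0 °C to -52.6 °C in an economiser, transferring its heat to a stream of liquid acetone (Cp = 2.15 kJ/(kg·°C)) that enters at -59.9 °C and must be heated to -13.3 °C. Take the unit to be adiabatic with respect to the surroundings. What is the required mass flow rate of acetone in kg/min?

ṁ_c = 834 kg/min

Heat released by hot stream: Q = 283 × 2.60 × (61.0 − -52.6) = 83587 kJ/min
Energy balance on cold side (adiabatic exchanger): Q = ṁ_c·Cp_c·(T_c,out − T_c,in)
ṁ_c = 83587 / [2.15 × (-13.3 − -59.9)] = 834.28 kg/min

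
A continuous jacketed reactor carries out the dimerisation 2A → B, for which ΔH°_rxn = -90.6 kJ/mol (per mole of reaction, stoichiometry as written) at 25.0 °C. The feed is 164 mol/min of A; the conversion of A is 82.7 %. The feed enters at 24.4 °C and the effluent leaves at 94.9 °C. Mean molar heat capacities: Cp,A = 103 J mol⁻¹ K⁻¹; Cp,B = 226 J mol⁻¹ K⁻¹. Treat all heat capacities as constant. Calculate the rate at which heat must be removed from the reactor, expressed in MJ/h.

Extent of reaction ξ = 0.827 × 164 / 2 = 67.814 mol/min
Reaction term: ξ·ΔH°_rxn = 67.814 × -90.6 = -6143.9 kJ/min
Sensible, feed 24.4→25 °C: 10.135 kJ/min
Outlet flows (mol/min): A 28.372, B 67.814
Sensible, products 25→94.9 °C: 1275.6 kJ/min
Q = ΔH = -4858.3 kJ/min = -80.971 kW
Heat removed = 291.5 MJ/h

Q_out = 291 MJ/h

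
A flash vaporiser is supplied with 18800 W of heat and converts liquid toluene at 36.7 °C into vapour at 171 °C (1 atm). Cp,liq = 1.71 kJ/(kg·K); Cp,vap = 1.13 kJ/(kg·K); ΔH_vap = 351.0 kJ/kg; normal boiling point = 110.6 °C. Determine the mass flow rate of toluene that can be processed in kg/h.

ṁ = 124 kg/h

Δh = 1.71×(110.6−36.7) + 351.0 + 1.13×(171−110.6) = 545.62 kJ/kg
Q = 18800 W = 18.8 kJ/s = 67680 kJ/h
ṁ = Q/Δh = 67680 / 545.62 = 124.04 kg/h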